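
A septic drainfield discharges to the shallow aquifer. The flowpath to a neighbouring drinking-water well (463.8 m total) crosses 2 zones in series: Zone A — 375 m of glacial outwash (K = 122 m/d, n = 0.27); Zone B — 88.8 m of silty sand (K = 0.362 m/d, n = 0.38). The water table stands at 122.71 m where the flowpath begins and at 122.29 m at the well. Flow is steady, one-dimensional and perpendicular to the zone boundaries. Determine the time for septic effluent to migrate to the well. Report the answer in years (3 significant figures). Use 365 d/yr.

Total head drop ΔH = 122.71 − 122.29 = 0.42 m
Steady 1-D flow in series ⇒ the Darcy flux q is identical in every zone and the zone head losses add (resistances L/K in series).
Σ(L/K) = 375/122 + 88.8/0.362 = 3.074 + 245.3 = 248.4 d
q = ΔH / Σ(L/K) = 0.42 / 248.4 = 0.001691 m/d (same in every zone)
Zone A: v = q/n = 0.001691/0.27 = 0.006263 m/d → t_A = 375/0.006263 = 59880 d
Zone B: v = q/n = 0.001691/0.38 = 0.004450 m/d → t_B = 88.8/0.004450 = 19960 d
Total t = 59880 + 19960 = 79830 d
   = 79830 / 365 = 219 yr

219 years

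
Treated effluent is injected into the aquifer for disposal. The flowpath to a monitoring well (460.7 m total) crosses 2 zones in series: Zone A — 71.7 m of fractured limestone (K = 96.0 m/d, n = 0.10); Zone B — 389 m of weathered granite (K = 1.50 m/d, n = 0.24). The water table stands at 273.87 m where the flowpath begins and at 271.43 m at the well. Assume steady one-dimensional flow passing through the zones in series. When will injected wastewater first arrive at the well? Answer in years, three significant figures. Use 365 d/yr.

29.4 years

Total head drop ΔH = 273.87 − 271.43 = 2.44 m
Steady 1-D flow in series ⇒ the Darcy flux q is identical in every zone and the zone head losses add (resistances L/K in series).
Σ(L/K) = 71.7/96.0 + 389/1.50 = 0.7469 + 259.3 = 260.1 d
q = ΔH / Σ(L/K) = 2.44 / 260.1 = 0.009382 m/d (same in every zone)
Zone A: v = q/n = 0.009382/0.10 = 0.09382 m/d → t_A = 71.7/0.09382 = 764.3 d
Zone B: v = q/n = 0.009382/0.24 = 0.03909 m/d → t_B = 389/0.03909 = 9951 d
Total t = 764.3 + 9951 = 10720 d
   = 10720 / 365 = 29.4 yr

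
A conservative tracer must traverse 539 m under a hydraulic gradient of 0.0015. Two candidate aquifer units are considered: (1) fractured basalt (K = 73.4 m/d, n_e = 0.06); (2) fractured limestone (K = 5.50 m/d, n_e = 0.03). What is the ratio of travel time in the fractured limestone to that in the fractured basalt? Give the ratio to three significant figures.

Unit 1 (fractured basalt): v = 73.4×0.0015/0.06 = 1.835 m/d, t = 539/1.835 = 293.7 d
Unit 2 (fractured limestone): v = 5.50×0.0015/0.03 = 0.2750 m/d, t = 539/0.2750 = 1960 d
t(fractured limestone) / t(fractured basalt) = 1960/293.7 = 6.67

6.67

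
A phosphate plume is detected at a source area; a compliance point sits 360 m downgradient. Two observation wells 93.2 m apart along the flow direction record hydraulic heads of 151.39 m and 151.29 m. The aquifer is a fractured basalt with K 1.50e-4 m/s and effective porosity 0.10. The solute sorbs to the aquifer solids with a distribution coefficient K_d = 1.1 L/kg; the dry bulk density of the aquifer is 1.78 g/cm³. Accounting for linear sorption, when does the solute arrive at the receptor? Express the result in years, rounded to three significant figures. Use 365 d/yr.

146 years

Hydraulic gradient i = (151.39 − 151.29) / 93.2 = 0.10 / 93.2 = 0.001073
K = 1.50e-4 m/s × 86400 s/d = 12.96 m/d
q = Ki = 12.96 × 0.001073 = 0.01391 m/d
Seepage velocity v = q / n = 0.01391 / 0.10 = 0.1391 m/d
Retardation R = 1 + ρ_b·K_d/n = 1 + 1.78×1.1/0.10 = 20.58
Contaminant velocity v_c = v/R = 0.1391/20.58 = 0.006757 m/d
t = L/v_c = 360/0.006757 = 53280 d
   = 53280/365 = 146 yr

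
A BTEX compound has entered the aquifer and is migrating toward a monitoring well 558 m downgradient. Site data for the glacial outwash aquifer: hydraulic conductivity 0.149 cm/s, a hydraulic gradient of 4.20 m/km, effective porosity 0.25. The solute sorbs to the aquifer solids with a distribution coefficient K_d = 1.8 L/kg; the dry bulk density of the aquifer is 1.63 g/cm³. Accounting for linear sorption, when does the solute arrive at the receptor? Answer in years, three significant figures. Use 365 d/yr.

9.00 years

K = 0.149 cm/s × 864 = 128.7 m/d
q = Ki = 128.7 × 0.0042 = 0.5407 m/d
v = Ki/n = 128.7·0.0042/0.25 = 2.163 m/d
Retardation R = 1 + ρ_b·K_d/n = 1 + 1.63×1.8/0.25 = 12.74
Contaminant velocity v_c = v/R = 2.163/12.74 = 0.1698 m/d
t = L/v_c = 558/0.1698 = 3286 d
   = 3286/365 = 9.00 yr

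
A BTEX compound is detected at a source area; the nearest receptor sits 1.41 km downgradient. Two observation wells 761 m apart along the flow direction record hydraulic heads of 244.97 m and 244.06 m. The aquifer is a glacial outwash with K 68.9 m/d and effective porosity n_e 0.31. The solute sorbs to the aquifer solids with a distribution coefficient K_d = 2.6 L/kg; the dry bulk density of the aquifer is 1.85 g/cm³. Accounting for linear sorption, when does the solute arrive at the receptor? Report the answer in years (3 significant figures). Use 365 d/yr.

Hydraulic gradient i = (244.97 − 244.06) / 761 = 0.91 / 761 = 0.001196
Specific discharge q = 68.9 × 0.001196 = 0.08239 m/d
Average linear velocity = 0.08239 / 0.31 = 0.2658 m/d
Retardation R = 1 + ρ_b·K_d/n = 1 + 1.85×2.6/0.31 = 16.52
Contaminant velocity v_c = v/R = 0.2658/16.52 = 0.01609 m/d
L = 1.41 km = 1410 m
t = L/v_c = 1410/0.01609 = 87620 d
   = 87620/365 = 240 yr

240 years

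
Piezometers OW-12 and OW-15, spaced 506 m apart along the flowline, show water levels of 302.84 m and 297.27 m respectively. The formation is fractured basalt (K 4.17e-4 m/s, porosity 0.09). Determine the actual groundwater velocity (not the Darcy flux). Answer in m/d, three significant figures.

4.41 m/d

Hydraulic gradient i = (302.84 − 297.27) / 506 = 5.57 / 506 = 0.01101
K = 4.17e-4 m/s × 86400 s/d = 36.03 m/d
q = Ki = 36.03 × 0.01101 = 0.3966 m/d
Seepage velocity v = q / n = 0.3966 / 0.09 = 4.407 m/d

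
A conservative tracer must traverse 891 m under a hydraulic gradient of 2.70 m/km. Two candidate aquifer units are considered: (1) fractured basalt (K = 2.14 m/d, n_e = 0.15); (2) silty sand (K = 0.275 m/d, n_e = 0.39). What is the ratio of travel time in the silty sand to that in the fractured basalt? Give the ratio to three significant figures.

Unit 1 (fractured basalt): v = 2.14×0.0027/0.15 = 0.03852 m/d, t = 891/0.03852 = 23130 d
Unit 2 (silty sand): v = 0.275×0.0027/0.39 = 0.001904 m/d, t = 891/0.001904 = 468000 d
t(silty sand) / t(fractured basalt) = 468000/23130 = 20.2

20.2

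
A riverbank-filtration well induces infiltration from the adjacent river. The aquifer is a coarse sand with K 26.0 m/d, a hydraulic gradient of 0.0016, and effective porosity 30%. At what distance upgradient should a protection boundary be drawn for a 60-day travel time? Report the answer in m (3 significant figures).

8.32 m

q = Ki = 26.0 × 0.0016 = 0.04160 m/d
Seepage velocity v = q / n = 0.04160 / 0.30 = 0.1387 m/d
L = v × T = 0.1387 × 60 = 8.320 m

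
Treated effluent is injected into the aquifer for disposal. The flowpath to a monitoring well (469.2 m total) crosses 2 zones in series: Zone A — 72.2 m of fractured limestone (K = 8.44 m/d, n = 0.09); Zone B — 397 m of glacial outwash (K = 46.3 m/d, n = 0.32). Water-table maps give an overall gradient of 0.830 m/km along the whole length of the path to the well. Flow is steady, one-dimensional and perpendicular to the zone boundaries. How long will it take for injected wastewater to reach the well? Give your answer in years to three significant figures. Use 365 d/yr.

Steady 1-D flow in series ⇒ the Darcy flux q is identical in every zone and the zone head losses add (resistances L/K in series).
Σ(L/K) = 72.2/8.44 + 397/46.3 = 8.555 + 8.575 = 17.13 d
K_eq = L_total / Σ(L/K) = 469.2 / 17.13 = 27.39 m/d
q = K_eq · i = 27.39 × 8.3e-4 = 0.02274 m/d (same in every zone)
Zone A: v = q/n = 0.02274/0.09 = 0.2526 m/d → t_A = 72.2/0.2526 = 285.8 d
Zone B: v = q/n = 0.02274/0.32 = 0.07105 m/d → t_B = 397/0.07105 = 5588 d
Total t = 285.8 + 5588 = 5874 d
   = 5874 / 365 = 16.1 yr

16.1 years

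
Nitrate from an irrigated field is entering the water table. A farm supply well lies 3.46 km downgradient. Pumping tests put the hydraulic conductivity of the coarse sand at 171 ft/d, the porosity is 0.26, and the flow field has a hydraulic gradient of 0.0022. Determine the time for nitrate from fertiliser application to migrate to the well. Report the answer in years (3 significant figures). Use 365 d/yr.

21.5 years

K = 171 ft/d × 0.3048 = 52.12 m/d
Specific discharge q = 52.12 × 0.0022 = 0.1147 m/d
v_s = q/n_e = 0.1147/0.26 = 0.4410 m/d
L = 3.46 km = 3460 m
t = L / v = 3460 / 0.4410 = 7845 d
   = 7845 / 365 = 21.5 yr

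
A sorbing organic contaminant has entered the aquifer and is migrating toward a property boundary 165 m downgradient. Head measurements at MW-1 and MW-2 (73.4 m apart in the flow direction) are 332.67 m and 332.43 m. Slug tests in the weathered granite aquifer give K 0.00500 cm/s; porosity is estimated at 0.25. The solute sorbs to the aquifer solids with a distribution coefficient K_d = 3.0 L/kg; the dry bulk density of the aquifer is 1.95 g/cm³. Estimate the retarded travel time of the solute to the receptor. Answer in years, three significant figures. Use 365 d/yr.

Hydraulic gradient i = (332.67 − 332.43) / 73.4 = 0.24 / 73.4 = 0.003270
K = 0.00500 cm/s × 864 = 4.320 m/d
q = Ki = 4.320 × 0.003270 = 0.01413 m/d
Seepage velocity v = q / n = 0.01413 / 0.25 = 0.05650 m/d
Retardation R = 1 + ρ_b·K_d/n = 1 + 1.95×3.0/0.25 = 24.40
Contaminant velocity v_c = v/R = 0.05650/24.40 = 0.002316 m/d
t = L/v_c = 165/0.002316 = 71250 d
   = 71250/365 = 195 yr

195 years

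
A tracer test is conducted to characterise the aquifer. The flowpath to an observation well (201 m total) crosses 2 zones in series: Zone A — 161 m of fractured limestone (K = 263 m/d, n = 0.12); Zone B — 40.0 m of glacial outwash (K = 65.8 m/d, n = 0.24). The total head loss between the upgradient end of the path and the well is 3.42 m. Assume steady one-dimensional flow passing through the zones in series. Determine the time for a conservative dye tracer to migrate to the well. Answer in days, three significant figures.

Continuity: the same q passes through each zone, so ΔH = q·Σ(L_j/K_j) — the zones act as resistances in series.
Σ(L/K) = 161/263 + 40.0/65.8 = 0.6122 + 0.6079 = 1.220 d
q = ΔH / Σ(L/K) = 3.42 / 1.220 = 2.803 m/d (same in every zone)
Zone A: v = q/n = 2.803/0.12 = 23.36 m/d → t_A = 161/23.36 = 6.892 d
Zone B: v = q/n = 2.803/0.24 = 11.68 m/d → t_B = 40.0/11.68 = 3.425 d
Total t = 6.892 + 3.425 = 10.32 d

10.3 days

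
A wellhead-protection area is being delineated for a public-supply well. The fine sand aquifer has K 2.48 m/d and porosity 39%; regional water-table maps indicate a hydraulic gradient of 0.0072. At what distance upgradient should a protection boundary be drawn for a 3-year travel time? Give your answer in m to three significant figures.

Specific discharge q = 2.48 × 0.0072 = 0.01786 m/d
v_s = q/n_e = 0.01786/0.39 = 0.04578 m/d
T = 3 yr × 365 = 1095 d
L = v × T = 0.04578 × 1095 = 50.13 m

50.1 m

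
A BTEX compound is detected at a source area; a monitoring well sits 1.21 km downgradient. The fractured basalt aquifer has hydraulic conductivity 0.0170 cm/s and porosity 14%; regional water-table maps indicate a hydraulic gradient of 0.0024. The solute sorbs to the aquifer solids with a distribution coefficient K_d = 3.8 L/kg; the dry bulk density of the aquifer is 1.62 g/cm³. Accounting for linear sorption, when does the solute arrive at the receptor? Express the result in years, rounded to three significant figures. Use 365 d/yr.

K = 0.0170 cm/s × 864 = 14.69 m/d
Specific discharge q = 14.69 × 0.0024 = 0.03525 m/d
Seepage velocity v = q / n = 0.03525 / 0.14 = 0.2518 m/d
Retardation R = 1 + ρ_b·K_d/n = 1 + 1.62×3.8/0.14 = 44.97
Contaminant velocity v_c = v/R = 0.2518/44.97 = 0.005599 m/d
L = 1.21 km = 1210 m
t = L/v_c = 1210/0.005599 = 216100 d
   = 216100/365 = 592 yr

592 years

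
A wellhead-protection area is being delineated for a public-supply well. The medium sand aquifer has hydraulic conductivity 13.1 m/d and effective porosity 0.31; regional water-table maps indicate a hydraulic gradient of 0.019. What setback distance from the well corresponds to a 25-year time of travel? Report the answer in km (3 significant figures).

7.33 km

q = Ki = 13.1 × 0.019 = 0.2489 m/d
v_s = q/n_e = 0.2489/0.31 = 0.8029 m/d
T = 25 yr × 365 = 9125 d
L = v × T = 0.8029 × 9125 = 7326 m
   = 7.33 km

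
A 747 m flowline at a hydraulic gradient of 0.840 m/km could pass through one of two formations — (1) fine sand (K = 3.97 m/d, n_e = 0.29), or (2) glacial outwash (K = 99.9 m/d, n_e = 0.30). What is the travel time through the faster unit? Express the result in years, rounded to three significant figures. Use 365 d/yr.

7.32 years

Unit 1 (fine sand): v = 3.97×8.4e-4/0.29 = 0.01150 m/d, t = 747/0.01150 = 64960 d
Unit 2 (glacial outwash): v = 99.9×8.4e-4/0.30 = 0.2797 m/d, t = 747/0.2797 = 2671 d
Faster: 2671 d / 365 = 7.32 yr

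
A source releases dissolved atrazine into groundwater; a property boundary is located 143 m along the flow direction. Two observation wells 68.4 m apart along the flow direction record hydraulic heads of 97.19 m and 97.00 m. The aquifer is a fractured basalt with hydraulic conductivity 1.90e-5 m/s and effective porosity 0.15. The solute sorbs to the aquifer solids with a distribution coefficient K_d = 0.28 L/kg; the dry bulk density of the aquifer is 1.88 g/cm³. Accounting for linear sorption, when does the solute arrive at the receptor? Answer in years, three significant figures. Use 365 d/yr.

58.1 years

Hydraulic gradient i = (97.19 − 97.00) / 68.4 = 0.19 / 68.4 = 0.002778
K = 1.90e-5 m/s × 86400 s/d = 1.642 m/d
q = Ki = 1.642 × 0.002778 = 0.004560 m/d
Average linear velocity = 0.004560 / 0.15 = 0.03040 m/d
Retardation R = 1 + ρ_b·K_d/n = 1 + 1.88×0.28/0.15 = 4.509
Contaminant velocity v_c = v/R = 0.03040/4.509 = 0.006742 m/d
t = L/v_c = 143/0.006742 = 21210 d
   = 21210/365 = 58.1 yr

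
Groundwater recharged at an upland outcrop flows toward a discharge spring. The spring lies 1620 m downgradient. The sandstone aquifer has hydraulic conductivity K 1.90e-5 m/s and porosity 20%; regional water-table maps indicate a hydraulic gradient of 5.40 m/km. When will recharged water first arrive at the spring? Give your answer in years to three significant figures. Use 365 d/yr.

K = 1.90e-5 m/s × 86400 s/d = 1.642 m/d
Darcy flux q = K·i = 1.642 × 0.0054 = 0.008865 m/d
Seepage velocity v = q / n = 0.008865 / 0.20 = 0.04432 m/d
t = L / v = 1620 / 0.04432 = 36550 d
   = 36550 / 365 = 100 yr

100 years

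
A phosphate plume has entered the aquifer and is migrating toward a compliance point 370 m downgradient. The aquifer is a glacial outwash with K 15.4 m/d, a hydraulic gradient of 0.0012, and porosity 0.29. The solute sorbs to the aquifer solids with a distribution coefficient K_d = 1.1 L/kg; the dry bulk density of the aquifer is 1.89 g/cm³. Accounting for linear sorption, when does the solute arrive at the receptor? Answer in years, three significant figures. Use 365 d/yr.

Specific discharge q = 15.4 × 0.0012 = 0.01848 m/d
v = Ki/n = 15.4·0.0012/0.29 = 0.06372 m/d
Retardation R = 1 + ρ_b·K_d/n = 1 + 1.89×1.1/0.29 = 8.169
Contaminant velocity v_c = v/R = 0.06372/8.169 = 0.007801 m/d
t = L/v_c = 370/0.007801 = 47430 d
   = 47430/365 = 130 yr

130 years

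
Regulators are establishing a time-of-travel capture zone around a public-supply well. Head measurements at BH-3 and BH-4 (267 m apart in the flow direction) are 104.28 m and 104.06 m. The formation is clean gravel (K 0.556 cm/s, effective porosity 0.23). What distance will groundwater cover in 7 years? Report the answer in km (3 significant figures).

4.40 km

Hydraulic gradient i = (104.28 − 104.06) / 267 = 0.22 / 267 = 8.240e-4
K = 0.556 cm/s × 864 = 480.4 m/d
Darcy flux q = K·i = 480.4 × 8.240e-4 = 0.3958 m/d
v_s = q/n_e = 0.3958/0.23 = 1.721 m/d
T = 7 yr × 365 = 2555 d
L = v × T = 1.721 × 2555 = 4397 m
   = 4.40 km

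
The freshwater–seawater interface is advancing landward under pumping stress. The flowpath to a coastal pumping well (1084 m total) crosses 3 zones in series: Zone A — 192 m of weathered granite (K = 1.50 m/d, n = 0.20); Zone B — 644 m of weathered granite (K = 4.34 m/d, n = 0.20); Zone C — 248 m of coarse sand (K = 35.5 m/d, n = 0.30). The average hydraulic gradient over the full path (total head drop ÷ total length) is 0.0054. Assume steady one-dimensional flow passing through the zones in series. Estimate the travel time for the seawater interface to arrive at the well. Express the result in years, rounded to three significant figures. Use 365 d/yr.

32.0 years

Continuity: the same q passes through each zone, so ΔH = q·Σ(L_j/K_j) — the zones act as resistances in series.
Σ(L/K) = 192/1.50 + 644/4.34 + 248/35.5 = 128.0 + 148.4 + 6.986 = 283.4 d
K_eq = L_total / Σ(L/K) = 1084 / 283.4 = 3.825 m/d
q = K_eq · i = 3.825 × 0.0054 = 0.02066 m/d (same in every zone)
Zone A: v = q/n = 0.02066/0.20 = 0.1033 m/d → t_A = 192/0.1033 = 1859 d
Zone B: v = q/n = 0.02066/0.20 = 0.1033 m/d → t_B = 644/0.1033 = 6235 d
Zone C: v = q/n = 0.02066/0.30 = 0.06886 m/d → t_C = 248/0.06886 = 3602 d
Total t = 1859 + 6235 + 3602 = 11700 d
   = 11700 / 365 = 32.0 yr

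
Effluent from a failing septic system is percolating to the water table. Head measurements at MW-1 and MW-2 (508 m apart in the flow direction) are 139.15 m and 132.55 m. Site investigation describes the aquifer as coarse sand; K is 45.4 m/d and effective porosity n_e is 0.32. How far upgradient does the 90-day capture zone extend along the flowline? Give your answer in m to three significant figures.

Hydraulic gradient i = (139.15 − 132.55) / 508 = 6.60 / 508 = 0.01299
Darcy flux q = K·i = 45.4 × 0.01299 = 0.5898 m/d
Average linear velocity = 0.5898 / 0.32 = 1.843 m/d
L = v × T = 1.843 × 90 = 165.9 m

166 m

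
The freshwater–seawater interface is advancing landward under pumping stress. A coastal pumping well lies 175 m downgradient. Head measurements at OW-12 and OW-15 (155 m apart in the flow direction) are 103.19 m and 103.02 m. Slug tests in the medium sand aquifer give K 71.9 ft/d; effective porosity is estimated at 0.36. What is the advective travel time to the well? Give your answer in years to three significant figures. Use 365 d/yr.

Hydraulic gradient i = (103.19 − 103.02) / 155 = 0.17 / 155 = 0.001097
K = 71.9 ft/d × 0.3048 = 21.92 m/d
Specific discharge q = 21.92 × 0.001097 = 0.02404 m/d
Seepage velocity v = q / n = 0.02404 / 0.36 = 0.06677 m/d
t = L / v = 175 / 0.06677 = 2621 d
   = 2621 / 365 = 7.18 yr

7.18 years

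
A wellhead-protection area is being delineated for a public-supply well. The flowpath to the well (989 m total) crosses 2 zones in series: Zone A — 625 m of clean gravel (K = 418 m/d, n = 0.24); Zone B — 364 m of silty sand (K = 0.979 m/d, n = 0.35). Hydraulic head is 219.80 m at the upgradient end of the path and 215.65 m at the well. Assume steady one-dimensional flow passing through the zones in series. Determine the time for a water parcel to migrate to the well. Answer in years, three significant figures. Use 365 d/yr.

68.4 years

Total head drop ΔH = 219.80 − 215.65 = 4.15 m
Continuity: the same q passes through each zone, so ΔH = q·Σ(L_j/K_j) — the zones act as resistances in series.
Σ(L/K) = 625/418 + 364/0.979 = 1.495 + 371.8 = 373.3 d
q = ΔH / Σ(L/K) = 4.15 / 373.3 = 0.01112 m/d (same in every zone)
Zone A: v = q/n = 0.01112/0.24 = 0.04632 m/d → t_A = 625/0.04632 = 13490 d
Zone B: v = q/n = 0.01112/0.35 = 0.03176 m/d → t_B = 364/0.03176 = 11460 d
Total t = 13490 + 11460 = 24950 d
   = 24950 / 365 = 68.4 yr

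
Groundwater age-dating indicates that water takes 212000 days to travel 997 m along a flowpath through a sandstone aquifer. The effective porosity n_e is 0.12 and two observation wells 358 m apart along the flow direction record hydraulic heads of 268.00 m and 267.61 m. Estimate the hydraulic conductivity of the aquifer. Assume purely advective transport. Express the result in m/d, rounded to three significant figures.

0.518 m/d

Hydraulic gradient i = (268.00 − 267.61) / 358 = 0.39 / 358 = 0.001089
v = L / t = 997 / 212000 = 0.004703 m/d
K = v · n / i = 0.004703 × 0.12 / 0.001089 = 0.518 m/d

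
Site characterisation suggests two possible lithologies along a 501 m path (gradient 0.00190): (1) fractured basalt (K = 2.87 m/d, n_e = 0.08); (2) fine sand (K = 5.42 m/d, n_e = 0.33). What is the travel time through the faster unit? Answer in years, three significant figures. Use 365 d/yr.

20.1 years

Unit 1 (fractured basalt): v = 2.87×0.0019/0.08 = 0.06816 m/d, t = 501/0.06816 = 7350 d
Unit 2 (fine sand): v = 5.42×0.0019/0.33 = 0.03121 m/d, t = 501/0.03121 = 16050 d
Faster: 7350 d / 365 = 20.1 yr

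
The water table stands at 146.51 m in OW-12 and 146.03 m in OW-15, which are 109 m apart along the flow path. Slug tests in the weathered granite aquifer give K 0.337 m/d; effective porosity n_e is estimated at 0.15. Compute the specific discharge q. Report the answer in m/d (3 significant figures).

Hydraulic gradient i = (146.51 − 146.03) / 109 = 0.48 / 109 = 0.004404
q = Ki = 0.337 × 0.004404 = 0.001484 m/d

0.00148 m/d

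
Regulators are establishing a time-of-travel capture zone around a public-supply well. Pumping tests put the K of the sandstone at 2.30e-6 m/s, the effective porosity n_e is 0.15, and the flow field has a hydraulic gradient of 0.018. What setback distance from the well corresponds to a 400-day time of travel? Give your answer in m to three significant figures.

K = 2.30e-6 m/s × 86400 s/d = 0.1987 m/d
Specific discharge q = 0.1987 × 0.018 = 0.003577 m/d
v = Ki/n = 0.1987·0.018/0.15 = 0.02385 m/d
L = v × T = 0.02385 × 400 = 9.539 m

9.54 m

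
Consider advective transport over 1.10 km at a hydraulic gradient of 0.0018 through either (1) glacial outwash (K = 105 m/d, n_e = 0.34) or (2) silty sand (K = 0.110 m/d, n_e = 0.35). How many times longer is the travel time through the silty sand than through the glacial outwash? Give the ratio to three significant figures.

Unit 1 (glacial outwash): v = 105×0.0018/0.34 = 0.5559 m/d, t = 1100/0.5559 = 1979 d
Unit 2 (silty sand): v = 0.110×0.0018/0.35 = 5.657e-4 m/d, t = 1100/5.657e-4 = 1.944e6 d
t(silty sand) / t(glacial outwash) = 1.944e6/1979 = 983

983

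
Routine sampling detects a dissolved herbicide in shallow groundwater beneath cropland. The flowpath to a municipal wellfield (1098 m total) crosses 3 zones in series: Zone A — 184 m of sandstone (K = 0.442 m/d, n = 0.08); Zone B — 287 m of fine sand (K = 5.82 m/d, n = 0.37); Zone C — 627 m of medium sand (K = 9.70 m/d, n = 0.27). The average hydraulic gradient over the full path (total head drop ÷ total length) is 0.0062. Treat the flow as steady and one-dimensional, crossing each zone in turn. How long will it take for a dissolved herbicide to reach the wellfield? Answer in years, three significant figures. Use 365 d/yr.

61.9 years

Continuity: the same q passes through each zone, so ΔH = q·Σ(L_j/K_j) — the zones act as resistances in series.
Σ(L/K) = 184/0.442 + 287/5.82 + 627/9.70 = 416.3 + 49.31 + 64.64 = 530.2 d
K_eq = L_total / Σ(L/K) = 1098 / 530.2 = 2.071 m/d
q = K_eq · i = 2.071 × 0.0062 = 0.01284 m/d (same in every zone)
Zone A: v = q/n = 0.01284/0.08 = 0.1605 m/d → t_A = 184/0.1605 = 1147 d
Zone B: v = q/n = 0.01284/0.37 = 0.03470 m/d → t_B = 287/0.03470 = 8271 d
Zone C: v = q/n = 0.01284/0.27 = 0.04755 m/d → t_C = 627/0.04755 = 13190 d
Total t = 1147 + 8271 + 13190 = 22600 d
   = 22600 / 365 = 61.9 yr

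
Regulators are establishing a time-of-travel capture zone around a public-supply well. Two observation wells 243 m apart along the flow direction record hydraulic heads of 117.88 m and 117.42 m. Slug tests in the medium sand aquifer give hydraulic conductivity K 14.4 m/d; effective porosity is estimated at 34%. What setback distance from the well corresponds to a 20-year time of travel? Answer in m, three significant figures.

Hydraulic gradient i = (117.88 − 117.42) / 243 = 0.46 / 243 = 0.001893
q = Ki = 14.4 × 0.001893 = 0.02726 m/d
v = Ki/n = 14.4·0.001893/0.34 = 0.08017 m/d
T = 20 yr × 365 = 7300 d
L = v × T = 0.08017 × 7300 = 585.3 m

585 m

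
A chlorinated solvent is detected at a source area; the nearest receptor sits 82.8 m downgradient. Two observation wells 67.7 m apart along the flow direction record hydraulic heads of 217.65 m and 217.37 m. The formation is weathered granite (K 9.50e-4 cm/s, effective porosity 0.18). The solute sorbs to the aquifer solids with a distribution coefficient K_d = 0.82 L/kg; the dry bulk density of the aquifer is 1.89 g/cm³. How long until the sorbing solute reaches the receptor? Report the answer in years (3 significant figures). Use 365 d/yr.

Hydraulic gradient i = (217.65 − 217.37) / 67.7 = 0.28 / 67.7 = 0.004136
K = 9.50e-4 cm/s × 864 = 0.8208 m/d
Darcy flux q = K·i = 0.8208 × 0.004136 = 0.003395 m/d
Average linear velocity = 0.003395 / 0.18 = 0.01886 m/d
Retardation R = 1 + ρ_b·K_d/n = 1 + 1.89×0.82/0.18 = 9.610
Contaminant velocity v_c = v/R = 0.01886/9.610 = 0.001963 m/d
t = L/v_c = 82.8/0.001963 = 42190 d
   = 42190/365 = 116 yr

116 years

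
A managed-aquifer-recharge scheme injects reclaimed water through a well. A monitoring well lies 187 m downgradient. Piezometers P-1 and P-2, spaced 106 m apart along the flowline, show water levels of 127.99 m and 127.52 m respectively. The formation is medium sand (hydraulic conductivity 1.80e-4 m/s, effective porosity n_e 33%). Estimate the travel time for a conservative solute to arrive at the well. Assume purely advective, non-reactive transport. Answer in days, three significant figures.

895 days

Hydraulic gradient i = (127.99 − 127.52) / 106 = 0.47 / 106 = 0.004434
K = 1.80e-4 m/s × 86400 s/d = 15.55 m/d
Darcy flux q = K·i = 15.55 × 0.004434 = 0.06896 m/d
v_s = q/n_e = 0.06896/0.33 = 0.2090 m/d
t = L / v = 187 / 0.2090 = 894.9 d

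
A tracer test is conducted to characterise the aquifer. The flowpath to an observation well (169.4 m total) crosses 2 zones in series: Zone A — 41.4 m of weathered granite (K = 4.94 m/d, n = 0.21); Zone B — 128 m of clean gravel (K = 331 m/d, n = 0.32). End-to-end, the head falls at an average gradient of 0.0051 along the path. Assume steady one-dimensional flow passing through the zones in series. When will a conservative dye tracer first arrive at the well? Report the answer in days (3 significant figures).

504 days

Continuity: the same q passes through each zone, so ΔH = q·Σ(L_j/K_j) — the zones act as resistances in series.
Σ(L/K) = 41.4/4.94 + 128/331 = 8.381 + 0.3867 = 8.767 d
K_eq = L_total / Σ(L/K) = 169.4 / 8.767 = 19.32 m/d
q = K_eq · i = 19.32 × 0.0051 = 0.09854 m/d (same in every zone)
Zone A: v = q/n = 0.09854/0.21 = 0.4692 m/d → t_A = 41.4/0.4692 = 88.23 d
Zone B: v = q/n = 0.09854/0.32 = 0.3079 m/d → t_B = 128/0.3079 = 415.7 d
Total t = 88.23 + 415.7 = 503.9 d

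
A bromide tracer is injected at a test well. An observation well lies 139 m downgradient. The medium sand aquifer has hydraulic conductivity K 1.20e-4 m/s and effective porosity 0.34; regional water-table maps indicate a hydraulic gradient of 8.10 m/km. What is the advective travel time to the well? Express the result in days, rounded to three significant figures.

K = 1.20e-4 m/s × 86400 s/d = 10.37 m/d
Specific discharge q = 10.37 × 0.0081 = 0.08398 m/d
Average linear velocity = 0.08398 / 0.34 = 0.2470 m/d
t = L / v = 139 / 0.2470 = 562.7 d

563 days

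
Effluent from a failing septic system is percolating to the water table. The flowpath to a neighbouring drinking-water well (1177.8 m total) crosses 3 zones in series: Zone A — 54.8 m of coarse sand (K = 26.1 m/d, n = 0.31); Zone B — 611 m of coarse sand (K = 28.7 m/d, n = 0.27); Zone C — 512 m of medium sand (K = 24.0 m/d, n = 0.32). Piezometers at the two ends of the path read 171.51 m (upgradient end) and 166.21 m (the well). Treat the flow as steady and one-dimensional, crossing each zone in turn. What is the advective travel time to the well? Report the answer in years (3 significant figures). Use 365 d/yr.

7.99 years

Total head drop ΔH = 171.51 − 166.21 = 5.30 m
Continuity: the same q passes through each zone, so ΔH = q·Σ(L_j/K_j) — the zones act as resistances in series.
Σ(L/K) = 54.8/26.1 + 611/28.7 + 512/24.0 = 2.100 + 21.29 + 21.33 = 44.72 d
q = ΔH / Σ(L/K) = 5.30 / 44.72 = 0.1185 m/d (same in every zone)
Zone A: v = q/n = 0.1185/0.31 = 0.3823 m/d → t_A = 54.8/0.3823 = 143.3 d
Zone B: v = q/n = 0.1185/0.27 = 0.4389 m/d → t_B = 611/0.4389 = 1392 d
Zone C: v = q/n = 0.1185/0.32 = 0.3703 m/d → t_C = 512/0.3703 = 1383 d
Total t = 143.3 + 1392 + 1383 = 2918 d
   = 2918 / 365 = 7.99 yr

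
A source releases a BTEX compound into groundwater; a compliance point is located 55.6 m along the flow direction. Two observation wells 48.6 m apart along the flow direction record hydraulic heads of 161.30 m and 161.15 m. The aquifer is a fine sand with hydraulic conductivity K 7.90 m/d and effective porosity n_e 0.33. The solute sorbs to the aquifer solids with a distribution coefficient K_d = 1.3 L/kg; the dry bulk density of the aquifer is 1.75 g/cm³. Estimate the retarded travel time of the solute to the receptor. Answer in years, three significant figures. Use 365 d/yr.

16.3 years

Hydraulic gradient i = (161.30 − 161.15) / 48.6 = 0.15 / 48.6 = 0.003086
Darcy flux q = K·i = 7.90 × 0.003086 = 0.02438 m/d
v_s = q/n_e = 0.02438/0.33 = 0.07389 m/d
Retardation R = 1 + ρ_b·K_d/n = 1 + 1.75×1.3/0.33 = 7.894
Contaminant velocity v_c = v/R = 0.07389/7.894 = 0.009360 m/d
t = L/v_c = 55.6/0.009360 = 5940 d
   = 5940/365 = 16.3 yr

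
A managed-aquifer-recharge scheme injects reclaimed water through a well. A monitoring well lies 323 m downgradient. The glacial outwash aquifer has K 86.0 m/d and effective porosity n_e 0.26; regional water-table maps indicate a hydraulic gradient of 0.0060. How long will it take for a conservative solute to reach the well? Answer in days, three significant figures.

q = Ki = 86.0 × 0.0060 = 0.5160 m/d
Average linear velocity = 0.5160 / 0.26 = 1.985 m/d
t = L / v = 323 / 1.985 = 162.8 d

163 days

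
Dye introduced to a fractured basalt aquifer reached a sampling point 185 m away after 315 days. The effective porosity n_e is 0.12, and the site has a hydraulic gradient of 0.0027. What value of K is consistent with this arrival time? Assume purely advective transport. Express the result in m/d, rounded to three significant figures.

26.1 m/d

v = L / t = 185 / 315 = 0.5873 m/d
K = v · n / i = 0.5873 × 0.12 / 0.0027 = 26.1 m/d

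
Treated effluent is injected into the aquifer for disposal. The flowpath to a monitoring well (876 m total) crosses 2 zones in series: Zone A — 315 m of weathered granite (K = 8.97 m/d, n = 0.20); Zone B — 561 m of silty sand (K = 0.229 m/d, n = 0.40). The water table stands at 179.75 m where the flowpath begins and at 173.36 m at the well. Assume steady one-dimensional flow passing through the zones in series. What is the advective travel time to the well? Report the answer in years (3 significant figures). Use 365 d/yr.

306 years

Total head drop ΔH = 179.75 − 173.36 = 6.39 m
Continuity: the same q passes through each zone, so ΔH = q·Σ(L_j/K_j) — the zones act as resistances in series.
Σ(L/K) = 315/8.97 + 561/0.229 = 35.12 + 2450 = 2485 d
q = ΔH / Σ(L/K) = 6.39 / 2485 = 0.002572 m/d (same in every zone)
Zone A: v = q/n = 0.002572/0.20 = 0.01286 m/d → t_A = 315/0.01286 = 24500 d
Zone B: v = q/n = 0.002572/0.40 = 0.006429 m/d → t_B = 561/0.006429 = 87260 d
Total t = 24500 + 87260 = 111800 d
   = 111800 / 365 = 306 yr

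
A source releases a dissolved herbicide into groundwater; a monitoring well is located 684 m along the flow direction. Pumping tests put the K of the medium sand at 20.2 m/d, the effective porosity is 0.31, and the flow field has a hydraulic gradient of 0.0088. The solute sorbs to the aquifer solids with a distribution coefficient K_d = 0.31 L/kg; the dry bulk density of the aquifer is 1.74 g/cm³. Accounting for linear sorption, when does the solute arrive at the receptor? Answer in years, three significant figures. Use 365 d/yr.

8.95 years

Specific discharge q = 20.2 × 0.0088 = 0.1778 m/d
Seepage velocity v = q / n = 0.1778 / 0.31 = 0.5734 m/d
Retardation R = 1 + ρ_b·K_d/n = 1 + 1.74×0.31/0.31 = 2.740
Contaminant velocity v_c = v/R = 0.5734/2.740 = 0.2093 m/d
t = L/v_c = 684/0.2093 = 3268 d
   = 3268/365 = 8.95 yr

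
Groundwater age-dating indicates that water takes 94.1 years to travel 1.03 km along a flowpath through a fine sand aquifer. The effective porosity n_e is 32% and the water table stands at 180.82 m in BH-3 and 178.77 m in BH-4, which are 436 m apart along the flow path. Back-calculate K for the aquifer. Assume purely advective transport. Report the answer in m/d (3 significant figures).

2.04 m/d

Hydraulic gradient i = (180.82 − 178.77) / 436 = 2.05 / 436 = 0.004702
t = 94.1 years = 34350 d
L = 1.03 km = 1030 m
v = L / t = 1030 / 34350 = 0.02999 m/d
K = v · n / i = 0.02999 × 0.32 / 0.004702 = 2.04 m/d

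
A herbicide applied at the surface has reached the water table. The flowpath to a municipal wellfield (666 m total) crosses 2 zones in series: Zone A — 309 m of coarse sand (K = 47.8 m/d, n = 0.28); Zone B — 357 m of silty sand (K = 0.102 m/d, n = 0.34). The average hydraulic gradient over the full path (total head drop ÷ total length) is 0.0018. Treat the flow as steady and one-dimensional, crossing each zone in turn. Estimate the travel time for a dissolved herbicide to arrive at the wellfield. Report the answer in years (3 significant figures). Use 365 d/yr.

Steady 1-D flow in series ⇒ the Darcy flux q is identical in every zone and the zone head losses add (resistances L/K in series).
Σ(L/K) = 309/47.8 + 357/0.102 = 6.464 + 3500 = 3506 d
K_eq = L_total / Σ(L/K) = 666 / 3506 = 0.1899 m/d
q = K_eq · i = 0.1899 × 0.0018 = 3.419e-4 m/d (same in every zone)
Zone A: v = q/n = 3.419e-4/0.28 = 0.001221 m/d → t_A = 309/0.001221 = 253100 d
Zone B: v = q/n = 3.419e-4/0.34 = 0.001006 m/d → t_B = 357/0.001006 = 355000 d
Total t = 253100 + 355000 = 608100 d
   = 608100 / 365 = 1670 yr

1670 years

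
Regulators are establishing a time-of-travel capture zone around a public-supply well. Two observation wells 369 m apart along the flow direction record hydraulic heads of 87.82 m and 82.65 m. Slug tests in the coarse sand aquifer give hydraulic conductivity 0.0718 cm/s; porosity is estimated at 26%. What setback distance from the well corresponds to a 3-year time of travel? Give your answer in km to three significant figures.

Hydraulic gradient i = (87.82 − 82.65) / 369 = 5.17 / 369 = 0.01401
K = 0.0718 cm/s × 864 = 62.04 m/d
q = Ki = 62.04 × 0.01401 = 0.8692 m/d
v_s = q/n_e = 0.8692/0.26 = 3.343 m/d
T = 3 yr × 365 = 1095 d
L = v × T = 3.343 × 1095 = 3661 m
   = 3.66 km

3.66 km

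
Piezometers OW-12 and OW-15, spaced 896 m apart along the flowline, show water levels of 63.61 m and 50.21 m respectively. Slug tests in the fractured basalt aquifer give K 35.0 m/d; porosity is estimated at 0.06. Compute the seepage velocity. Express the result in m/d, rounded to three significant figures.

Hydraulic gradient i = (63.61 − 50.21) / 896 = 13.40 / 896 = 0.01496
Darcy flux q = K·i = 35.0 × 0.01496 = 0.5234 m/d
Average linear velocity = 0.5234 / 0.06 = 8.724 m/d

8.72 m/d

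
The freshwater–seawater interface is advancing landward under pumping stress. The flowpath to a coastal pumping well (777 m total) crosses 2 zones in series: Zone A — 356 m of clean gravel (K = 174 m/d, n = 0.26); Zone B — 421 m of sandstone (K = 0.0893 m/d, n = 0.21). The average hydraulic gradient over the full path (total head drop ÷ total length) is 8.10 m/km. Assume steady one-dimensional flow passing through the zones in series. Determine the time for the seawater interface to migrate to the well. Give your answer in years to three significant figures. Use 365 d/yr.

For zones in series the flux q is common to all zones; the equivalent conductivity is the harmonic (thickness-weighted) mean, K_eq = L_total / Σ(L_j/K_j).
Σ(L/K) = 356/174 + 421/0.0893 = 2.046 + 4714 = 4716 d
K_eq = L_total / Σ(L/K) = 777 / 4716 = 0.1647 m/d
q = K_eq · i = 0.1647 × 0.0081 = 0.001334 m/d (same in every zone)
Zone A: v = q/n = 0.001334/0.26 = 0.005132 m/d → t_A = 356/0.005132 = 69360 d
Zone B: v = q/n = 0.001334/0.21 = 0.006354 m/d → t_B = 421/0.006354 = 66250 d
Total t = 69360 + 66250 = 135600 d
   = 135600 / 365 = 372 yr

372 years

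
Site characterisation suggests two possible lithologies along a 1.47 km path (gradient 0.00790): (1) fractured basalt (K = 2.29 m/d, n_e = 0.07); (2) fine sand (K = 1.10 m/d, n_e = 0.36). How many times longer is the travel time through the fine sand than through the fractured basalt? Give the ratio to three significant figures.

10.7

Unit 1 (fractured basalt): v = 2.29×0.0079/0.07 = 0.2584 m/d, t = 1470/0.2584 = 5688 d
Unit 2 (fine sand): v = 1.10×0.0079/0.36 = 0.02414 m/d, t = 1470/0.02414 = 60900 d
t(fine sand) / t(fractured basalt) = 60900/5688 = 10.7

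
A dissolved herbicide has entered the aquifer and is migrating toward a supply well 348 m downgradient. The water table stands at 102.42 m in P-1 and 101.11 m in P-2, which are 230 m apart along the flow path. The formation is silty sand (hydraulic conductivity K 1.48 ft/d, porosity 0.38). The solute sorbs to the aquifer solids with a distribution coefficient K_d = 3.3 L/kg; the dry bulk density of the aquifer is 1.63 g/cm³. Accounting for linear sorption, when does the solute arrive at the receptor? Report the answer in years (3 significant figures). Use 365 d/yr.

Hydraulic gradient i = (102.42 − 101.11) / 230 = 1.31 / 230 = 0.005696
K = 1.48 ft/d × 0.3048 = 0.4511 m/d
q = Ki = 0.4511 × 0.005696 = 0.002569 m/d
v_s = q/n_e = 0.002569/0.38 = 0.006761 m/d
Retardation R = 1 + ρ_b·K_d/n = 1 + 1.63×3.3/0.38 = 15.16
Contaminant velocity v_c = v/R = 0.006761/15.16 = 4.461e-4 m/d
t = L/v_c = 348/4.461e-4 = 780000 d
   = 780000/365 = 2140 yr

2140 years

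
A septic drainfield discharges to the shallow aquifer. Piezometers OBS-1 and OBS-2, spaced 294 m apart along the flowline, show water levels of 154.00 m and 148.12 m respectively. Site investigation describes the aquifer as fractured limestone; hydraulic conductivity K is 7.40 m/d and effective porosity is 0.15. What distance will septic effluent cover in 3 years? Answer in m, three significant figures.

Hydraulic gradient i = (154.00 − 148.12) / 294 = 5.88 / 294 = 0.02000
q = Ki = 7.40 × 0.02000 = 0.1480 m/d
v = Ki/n = 7.40·0.02000/0.15 = 0.9867 m/d
T = 3 yr × 365 = 1095 d
L = v × T = 0.9867 × 1095 = 1080 m

1080 m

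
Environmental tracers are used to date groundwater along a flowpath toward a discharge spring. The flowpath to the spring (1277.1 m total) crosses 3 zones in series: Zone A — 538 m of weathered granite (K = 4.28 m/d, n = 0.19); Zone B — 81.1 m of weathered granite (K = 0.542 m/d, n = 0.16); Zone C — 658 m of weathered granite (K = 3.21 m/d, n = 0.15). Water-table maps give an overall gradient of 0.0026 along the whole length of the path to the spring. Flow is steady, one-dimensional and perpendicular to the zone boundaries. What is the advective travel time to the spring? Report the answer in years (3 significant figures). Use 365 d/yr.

84.8 years

Continuity: the same q passes through each zone, so ΔH = q·Σ(L_j/K_j) — the zones act as resistances in series.
Σ(L/K) = 538/4.28 + 81.1/0.542 + 658/3.21 = 125.7 + 149.6 + 205.0 = 480.3 d
K_eq = L_total / Σ(L/K) = 1277.1 / 480.3 = 2.659 m/d
q = K_eq · i = 2.659 × 0.0026 = 0.006913 m/d (same in every zone)
Zone A: v = q/n = 0.006913/0.19 = 0.03638 m/d → t_A = 538/0.03638 = 14790 d
Zone B: v = q/n = 0.006913/0.16 = 0.04321 m/d → t_B = 81.1/0.04321 = 1877 d
Zone C: v = q/n = 0.006913/0.15 = 0.04609 m/d → t_C = 658/0.04609 = 14280 d
Total t = 14790 + 1877 + 14280 = 30940 d
   = 30940 / 365 = 84.8 yr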